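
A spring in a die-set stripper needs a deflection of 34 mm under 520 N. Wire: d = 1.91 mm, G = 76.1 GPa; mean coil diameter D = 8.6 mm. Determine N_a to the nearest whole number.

13

Required rate k = F/δ = 520/34 = 15.294 N/mm
N_a = Gd⁴/(8D³k) = (76.1×10³ × 1.91⁴)/(8 × 8.6³ × 15.294)
    = 1.01279e+06 / 77823.3 = 13.01 → 13 coils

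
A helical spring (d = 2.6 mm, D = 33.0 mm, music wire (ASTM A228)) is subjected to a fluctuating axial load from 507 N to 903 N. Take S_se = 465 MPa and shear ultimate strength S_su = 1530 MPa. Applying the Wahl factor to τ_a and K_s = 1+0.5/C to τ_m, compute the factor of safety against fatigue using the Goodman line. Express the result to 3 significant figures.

C = D/d = 33.0/2.6 = 12.6923; K_W = (4C−1)/(4C−4)+0.615/C = 1.1126; K_s = 1+0.5/C = 1.0394
F_a = (F_max−F_min)/2 = 198 N; F_m = (F_max+F_min)/2 = 705 N
τ_a = K_W·8F_aD/(πd³) = 1.1126 × 946.67 = 1053.3 MPa
τ_m = K_s·8F_mD/(πd³) = 1.0394 × 3370.7 = 3503.5 MPa
Goodman: 1/n_f = τ_a/S_se + τ_m/S_su = 1053.3/465 + 3503.5/1530 = 2.26509 + 2.28988 = 4.555
n_f = 1/4.555 = 0.2195

0.220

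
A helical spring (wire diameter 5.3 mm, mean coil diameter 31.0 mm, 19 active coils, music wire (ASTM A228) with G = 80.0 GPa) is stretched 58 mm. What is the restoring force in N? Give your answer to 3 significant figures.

k = Gd⁴/(8D³N_a) = (80.0×10³)(5.3⁴)/(8·31.0³·19) = 13.94 N/mm
F = k·δ = 13.94 × 58 = 808.52 N

809 N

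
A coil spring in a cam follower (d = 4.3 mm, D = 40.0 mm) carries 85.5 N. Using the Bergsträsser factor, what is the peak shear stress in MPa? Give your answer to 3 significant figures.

Spring index C = D/d = 40.0/4.3 = 9.3023
K_B = (4C+2)/(4C−3) = 39.209/34.209 = 1.1462
τ₀ = 8FD/(πd³) = 8·85.5·40.0/(π·4.3³) = 27360/249.78 = 109.54 MPa
τ_max = K·τ₀ = 1.1462 × 109.54 = 125.55 MPa

126 MPa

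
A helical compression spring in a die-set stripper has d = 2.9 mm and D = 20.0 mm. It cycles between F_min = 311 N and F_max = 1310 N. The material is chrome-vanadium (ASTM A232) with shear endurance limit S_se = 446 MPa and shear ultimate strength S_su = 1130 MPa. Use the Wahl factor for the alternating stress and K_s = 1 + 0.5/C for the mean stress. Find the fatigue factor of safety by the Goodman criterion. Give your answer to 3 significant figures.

C = D/d = 20.0/2.9 = 6.8966; K_W = (4C−1)/(4C−4)+0.615/C = 1.2164; K_s = 1+0.5/C = 1.0725
F_a = (F_max−F_min)/2 = 499.5 N; F_m = (F_max+F_min)/2 = 810.5 N
τ_a = K_W·8F_aD/(πd³) = 1.2164 × 1043.1 = 1268.8 MPa
τ_m = K_s·8F_mD/(πd³) = 1.0725 × 1692.5 = 1815.2 MPa
Goodman: 1/n_f = τ_a/S_se + τ_m/S_su = 1268.8/446 + 1815.2/1130 = 2.84473 + 1.60638 = 4.4511
n_f = 1/4.4511 = 0.2247

0.225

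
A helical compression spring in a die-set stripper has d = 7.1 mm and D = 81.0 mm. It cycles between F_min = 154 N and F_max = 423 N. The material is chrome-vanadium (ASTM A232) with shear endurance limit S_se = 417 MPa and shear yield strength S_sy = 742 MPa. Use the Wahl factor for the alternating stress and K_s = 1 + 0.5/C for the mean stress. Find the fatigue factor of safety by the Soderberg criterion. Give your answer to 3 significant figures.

2.26

C = D/d = 81.0/7.1 = 11.4085; K_W = (4C−1)/(4C−4)+0.615/C = 1.1260; K_s = 1+0.5/C = 1.0438
F_a = (F_max−F_min)/2 = 134.5 N; F_m = (F_max+F_min)/2 = 288.5 N
τ_a = K_W·8F_aD/(πd³) = 1.1260 × 77.513 = 87.276 MPa
τ_m = K_s·8F_mD/(πd³) = 1.0438 × 166.26 = 173.55 MPa
Soderberg: 1/n_f = τ_a/S_se + τ_m/S_sy = 87.276/417 + 173.55/742 = 0.20930 + 0.23389 = 0.44319
n_f = 1/0.44319 = 2.256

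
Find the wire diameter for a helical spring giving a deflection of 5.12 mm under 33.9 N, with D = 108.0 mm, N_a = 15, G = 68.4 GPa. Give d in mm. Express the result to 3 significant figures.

11.0 mm

Required rate k = F/δ = 33.9/5.12 = 6.6211 N/mm
d = (8D³N_a·k / G)^(1/4) = (8·108.0³·15·6.6211 / (68.4×10³))^0.25
  = (14633)^0.25 = 10.9985 mm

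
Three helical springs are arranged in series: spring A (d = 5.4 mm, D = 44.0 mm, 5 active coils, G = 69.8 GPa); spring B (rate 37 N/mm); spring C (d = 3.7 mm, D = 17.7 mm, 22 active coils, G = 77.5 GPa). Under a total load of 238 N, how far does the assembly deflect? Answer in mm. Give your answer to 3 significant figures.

36.1 mm

k_A = Gd⁴/(8D³N_a) = (69.8×10³)(5.4⁴)/(8·44.0³·5) = 17.419 N/mm
k_C = Gd⁴/(8D³N_a) = (77.5×10³)(3.7⁴)/(8·17.7³·22) = 14.883 N/mm
Series: 1/k_eq = 1/17.419 + 1/37 + 1/14.883 = 0.15163; k_eq = 6.595 N/mm
δ = F/k_eq = 238/6.595 = 36.088 mm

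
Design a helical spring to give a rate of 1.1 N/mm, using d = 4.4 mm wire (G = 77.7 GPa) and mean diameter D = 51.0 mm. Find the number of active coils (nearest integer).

25

N_a = Gd⁴/(8D³k) = (77.7×10³ × 4.4⁴)/(8 × 51.0³ × 1.1)
    = 2.91227e+07 / 1.16733e+06 = 24.95 → 25 coils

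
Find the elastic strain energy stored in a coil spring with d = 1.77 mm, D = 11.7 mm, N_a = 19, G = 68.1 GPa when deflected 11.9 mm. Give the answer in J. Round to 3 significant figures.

k = Gd⁴/(8D³N_a) = (68.1×10³)(1.77⁴)/(8·11.7³·19) = 2.7456 N/mm
U = ½kδ² = 0.5 × 2.7456 × 11.9² = 194.4 N·mm = 0.1944 J

0.194 J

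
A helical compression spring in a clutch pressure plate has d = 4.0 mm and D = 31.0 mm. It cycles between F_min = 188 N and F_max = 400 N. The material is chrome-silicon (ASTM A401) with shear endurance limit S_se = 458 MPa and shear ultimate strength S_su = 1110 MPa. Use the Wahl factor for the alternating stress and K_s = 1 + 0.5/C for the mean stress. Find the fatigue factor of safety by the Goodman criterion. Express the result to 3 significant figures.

C = D/d = 31.0/4.0 = 7.7500; K_W = (4C−1)/(4C−4)+0.615/C = 1.1905; K_s = 1+0.5/C = 1.0645
F_a = (F_max−F_min)/2 = 106 N; F_m = (F_max+F_min)/2 = 294 N
τ_a = K_W·8F_aD/(πd³) = 1.1905 × 130.75 = 155.65 MPa
τ_m = K_s·8F_mD/(πd³) = 1.0645 × 362.63 = 386.03 MPa
Goodman: 1/n_f = τ_a/S_se + τ_m/S_su = 155.65/458 + 386.03/1110 = 0.33984 + 0.34778 = 0.68762
n_f = 1/0.68762 = 1.454

1.45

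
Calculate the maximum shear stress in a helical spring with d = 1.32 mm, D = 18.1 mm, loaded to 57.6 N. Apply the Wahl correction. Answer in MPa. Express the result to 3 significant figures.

Spring index C = D/d = 18.1/1.32 = 13.7121
K_W = (4C−1)/(4C−4) + 0.615/C = 53.848/50.848 + 0.0449 = 1.1038
τ₀ = 8FD/(πd³) = 8·57.6·18.1/(π·1.32³) = 8340.48/7.2256 = 1154.3 MPa
τ_max = K·τ₀ = 1.1038 × 1154.3 = 1274.2 MPa

1270 MPa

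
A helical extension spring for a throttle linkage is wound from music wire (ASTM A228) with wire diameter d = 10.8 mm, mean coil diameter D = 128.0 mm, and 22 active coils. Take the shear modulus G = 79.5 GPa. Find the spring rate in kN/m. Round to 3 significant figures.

k = Gd⁴/(8D³N_a) = (79.5×10³ × 10.8⁴) / (8 × 128.0³ × 22)
  = 1.08159e+09 / 3.69099e+08 = 2.9304 N/mm

2.93 kN/m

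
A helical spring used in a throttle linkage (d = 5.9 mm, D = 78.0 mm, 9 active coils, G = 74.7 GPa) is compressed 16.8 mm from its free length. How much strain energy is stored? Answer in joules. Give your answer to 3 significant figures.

k = Gd⁴/(8D³N_a) = (74.7×10³)(5.9⁴)/(8·78.0³·9) = 2.6492 N/mm
U = ½kδ² = 0.5 × 2.6492 × 16.8² = 373.85 N·mm = 0.37385 J

0.374 J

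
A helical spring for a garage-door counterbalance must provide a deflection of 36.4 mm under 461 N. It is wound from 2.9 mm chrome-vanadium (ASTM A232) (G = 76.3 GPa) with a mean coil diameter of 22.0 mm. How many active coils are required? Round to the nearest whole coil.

Required rate k = F/δ = 461/36.4 = 12.665 N/mm
N_a = Gd⁴/(8D³k) = (76.3×10³ × 2.9⁴)/(8 × 22.0³ × 12.665)
    = 5.39655e+06 / 1.07884e+06 = 5.002 → 5 coils

5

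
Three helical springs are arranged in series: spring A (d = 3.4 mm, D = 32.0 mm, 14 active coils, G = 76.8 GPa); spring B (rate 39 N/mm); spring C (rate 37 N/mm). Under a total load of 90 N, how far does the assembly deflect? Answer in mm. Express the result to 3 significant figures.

k_A = Gd⁴/(8D³N_a) = (76.8×10³)(3.4⁴)/(8·32.0³·14) = 2.7965 N/mm
Series: 1/k_eq = 1/2.7965 + 1/39 + 1/37 = 0.41026; k_eq = 2.4375 N/mm
δ = F/k_eq = 90/2.4375 = 36.924 mm

36.9 mm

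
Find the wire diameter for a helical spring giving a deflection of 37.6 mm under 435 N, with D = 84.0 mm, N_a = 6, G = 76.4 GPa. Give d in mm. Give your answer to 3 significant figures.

8.10 mm

Required rate k = F/δ = 435/37.6 = 11.569 N/mm
d = (8D³N_a·k / G)^(1/4) = (8·84.0³·6·11.569 / (76.4×10³))^0.25
  = (4308.1)^0.25 = 8.1016 mm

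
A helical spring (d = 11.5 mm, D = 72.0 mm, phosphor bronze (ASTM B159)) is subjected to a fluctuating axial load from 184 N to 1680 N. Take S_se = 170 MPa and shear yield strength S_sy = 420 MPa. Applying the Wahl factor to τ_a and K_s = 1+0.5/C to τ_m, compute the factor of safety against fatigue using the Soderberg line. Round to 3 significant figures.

C = D/d = 72.0/11.5 = 6.2609; K_W = (4C−1)/(4C−4)+0.615/C = 1.2408; K_s = 1+0.5/C = 1.0799
F_a = (F_max−F_min)/2 = 748 N; F_m = (F_max+F_min)/2 = 932 N
τ_a = K_W·8F_aD/(πd³) = 1.2408 × 90.174 = 111.89 MPa
τ_m = K_s·8F_mD/(πd³) = 1.0799 × 112.36 = 121.33 MPa
Soderberg: 1/n_f = τ_a/S_se + τ_m/S_sy = 111.89/170 + 121.33/420 = 0.65816 + 0.28888 = 0.94704
n_f = 1/0.94704 = 1.056

1.06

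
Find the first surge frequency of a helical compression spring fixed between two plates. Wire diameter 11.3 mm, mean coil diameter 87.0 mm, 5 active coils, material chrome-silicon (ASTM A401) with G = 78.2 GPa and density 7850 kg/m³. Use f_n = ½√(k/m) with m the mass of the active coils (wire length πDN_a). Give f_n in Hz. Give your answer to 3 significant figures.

106 Hz

k = Gd⁴/(8D³N_a) = (78.2×10³)(11.3⁴)/(8·87.0³·5) = 48.406 N/mm = 48406 N/m
Wire length L = πDN_a = π·87.0·5 = 1366.6 mm
m = ρ·(πd²/4)·L = 7850 × 100.29×10⁻⁶ m² × 1.3666 m = 1.0759 kg
f_n = ½√(k/m) = 0.5·√(48406/1.0759) = 0.5·√(44993) = 106.06 Hz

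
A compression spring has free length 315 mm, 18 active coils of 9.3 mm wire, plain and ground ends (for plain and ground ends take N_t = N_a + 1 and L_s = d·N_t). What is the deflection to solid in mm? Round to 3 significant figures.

138 mm

N_t = 19; L_s = 9.3·19 = 176.7 mm
δ_solid = L₀ − L_s = 315 − 176.7 = 138.3 mm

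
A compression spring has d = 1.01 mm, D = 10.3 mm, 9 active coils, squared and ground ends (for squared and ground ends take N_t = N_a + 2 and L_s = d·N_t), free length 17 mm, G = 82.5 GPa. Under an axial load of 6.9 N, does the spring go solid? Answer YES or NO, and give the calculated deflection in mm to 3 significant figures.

k = Gd⁴/(8D³N_a) = (82.5×10³)(1.01⁴)/(8·10.3³·9) = 1.0912 N/mm
N_t = 11; L_s = 1.01·11 = 11.11 mm; δ_solid = L₀ − L_s = 17 − 11.11 = 5.89 mm
δ = F/k = 6.9/1.0912 = 6.3234 mm
δ ≥ δ_solid → spring goes solid

YES, δ = 6.32 mm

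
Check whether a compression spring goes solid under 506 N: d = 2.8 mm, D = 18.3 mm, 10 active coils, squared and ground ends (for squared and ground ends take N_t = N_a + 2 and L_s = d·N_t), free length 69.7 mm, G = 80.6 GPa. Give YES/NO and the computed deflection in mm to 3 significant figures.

k = Gd⁴/(8D³N_a) = (80.6×10³)(2.8⁴)/(8·18.3³·10) = 10.105 N/mm
N_t = 12; L_s = 2.8·12 = 33.6 mm; δ_solid = L₀ − L_s = 69.7 − 33.6 = 36.1 mm
δ = F/k = 506/10.105 = 50.076 mm
δ ≥ δ_solid → spring goes solid

YES, δ = 50.1 mm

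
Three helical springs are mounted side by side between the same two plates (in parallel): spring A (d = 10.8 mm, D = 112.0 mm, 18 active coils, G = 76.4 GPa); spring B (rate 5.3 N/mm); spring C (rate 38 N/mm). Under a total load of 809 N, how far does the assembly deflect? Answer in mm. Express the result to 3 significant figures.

k_A = Gd⁴/(8D³N_a) = (76.4×10³)(10.8⁴)/(8·112.0³·18) = 5.1377 N/mm
Parallel: k_eq = 5.1377 + 5.3 + 38 = 48.438 N/mm
δ = F/k_eq = 809/48.438 = 16.702 mm

16.7 mm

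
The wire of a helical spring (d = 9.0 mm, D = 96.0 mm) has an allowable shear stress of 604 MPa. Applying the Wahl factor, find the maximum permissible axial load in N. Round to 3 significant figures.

1590 N

C = D/d = 96.0/9.0 = 10.6667
K_W = (4C−1)/(4C−4) + 0.615/C = 41.667/38.667 + 0.0577 = 1.1352
τ_max = K·8FD/(πd³) → F_max = τ_allow·πd³/(8DK)
F_max = 604·π·9.0³/(8·96.0·1.1352) = 1.3833e+06/871.87 = 1586.6 N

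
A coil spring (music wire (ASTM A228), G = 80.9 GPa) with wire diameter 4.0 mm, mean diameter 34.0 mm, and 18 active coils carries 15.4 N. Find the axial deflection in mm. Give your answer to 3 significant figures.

4.21 mm

k = Gd⁴/(8D³N_a) = (80.9×10³)(4.0⁴)/(8·34.0³·18) = 3.6592 N/mm
δ = F/k = 15.4 / 3.6592 = 4.2085 mm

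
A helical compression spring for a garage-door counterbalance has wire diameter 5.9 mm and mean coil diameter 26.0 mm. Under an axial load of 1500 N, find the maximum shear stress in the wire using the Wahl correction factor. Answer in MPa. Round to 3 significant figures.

Spring index C = D/d = 26.0/5.9 = 4.4068
K_W = (4C−1)/(4C−4) + 0.615/C = 16.627/13.627 + 0.1396 = 1.3597
τ₀ = 8FD/(πd³) = 8·1500·26.0/(π·5.9³) = 312000/645.22 = 483.56 MPa
τ_max = K·τ₀ = 1.3597 × 483.56 = 657.5 MPa

657 MPa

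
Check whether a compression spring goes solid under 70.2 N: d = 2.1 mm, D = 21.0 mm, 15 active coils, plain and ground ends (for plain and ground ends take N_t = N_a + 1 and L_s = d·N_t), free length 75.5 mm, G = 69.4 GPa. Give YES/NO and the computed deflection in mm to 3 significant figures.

k = Gd⁴/(8D³N_a) = (69.4×10³)(2.1⁴)/(8·21.0³·15) = 1.2145 N/mm
N_t = 16; L_s = 2.1·16 = 33.6 mm; δ_solid = L₀ − L_s = 75.5 − 33.6 = 41.9 mm
δ = F/k = 70.2/1.2145 = 57.802 mm
δ ≥ δ_solid → spring goes solid

YES, δ = 57.8 mm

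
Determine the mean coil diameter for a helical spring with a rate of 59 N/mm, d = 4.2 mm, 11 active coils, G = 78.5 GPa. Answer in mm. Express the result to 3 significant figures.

D = (Gd⁴/(8N_a·k))^(1/3) = (78.5×10³·4.2⁴/(8·11·59))^(1/3)
  = (4704.7)^(1/3) = 16.7563 mm

16.8 mm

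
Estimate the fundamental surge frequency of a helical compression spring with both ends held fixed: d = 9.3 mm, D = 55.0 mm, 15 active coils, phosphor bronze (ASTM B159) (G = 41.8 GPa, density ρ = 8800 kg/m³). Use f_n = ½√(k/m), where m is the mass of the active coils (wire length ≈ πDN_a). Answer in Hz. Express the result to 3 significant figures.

k = Gd⁴/(8D³N_a) = (41.8×10³)(9.3⁴)/(8·55.0³·15) = 15.662 N/mm = 15662 N/m
Wire length L = πDN_a = π·55.0·15 = 2591.8 mm
m = ρ·(πd²/4)·L = 8800 × 67.929×10⁻⁶ m² × 2.5918 m = 1.5493 kg
f_n = ½√(k/m) = 0.5·√(15662/1.5493) = 0.5·√(10109) = 50.271 Hz

50.3 Hz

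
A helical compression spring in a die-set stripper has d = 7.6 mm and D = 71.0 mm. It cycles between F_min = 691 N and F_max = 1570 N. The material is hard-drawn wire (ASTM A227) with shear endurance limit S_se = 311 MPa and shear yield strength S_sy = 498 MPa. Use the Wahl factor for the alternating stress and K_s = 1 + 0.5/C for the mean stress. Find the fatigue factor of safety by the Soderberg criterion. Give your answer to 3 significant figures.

0.603

C = D/d = 71.0/7.6 = 9.3421; K_W = (4C−1)/(4C−4)+0.615/C = 1.1557; K_s = 1+0.5/C = 1.0535
F_a = (F_max−F_min)/2 = 439.5 N; F_m = (F_max+F_min)/2 = 1130.5 N
τ_a = K_W·8F_aD/(πd³) = 1.1557 × 181.02 = 209.21 MPa
τ_m = K_s·8F_mD/(πd³) = 1.0535 × 465.62 = 490.54 MPa
Soderberg: 1/n_f = τ_a/S_se + τ_m/S_sy = 209.21/311 + 490.54/498 = 0.67269 + 0.98501 = 1.6577
n_f = 1/1.6577 = 0.6032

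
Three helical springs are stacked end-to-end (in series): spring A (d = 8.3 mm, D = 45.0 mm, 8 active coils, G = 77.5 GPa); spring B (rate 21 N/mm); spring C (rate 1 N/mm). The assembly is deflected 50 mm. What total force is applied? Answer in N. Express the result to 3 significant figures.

k_A = Gd⁴/(8D³N_a) = (77.5×10³)(8.3⁴)/(8·45.0³·8) = 63.066 N/mm
Series: 1/k_eq = 1/63.066 + 1/21 + 1/1 = 1.0635; k_eq = 0.94031 N/mm
F = k_eq·δ = 0.94031·50 = 47.016 N

47.0 N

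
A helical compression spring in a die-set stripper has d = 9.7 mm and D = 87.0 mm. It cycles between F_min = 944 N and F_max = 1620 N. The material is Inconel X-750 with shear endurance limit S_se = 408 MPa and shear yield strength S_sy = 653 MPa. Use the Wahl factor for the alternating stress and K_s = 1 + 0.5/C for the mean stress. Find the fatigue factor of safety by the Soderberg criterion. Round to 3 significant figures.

C = D/d = 87.0/9.7 = 8.9691; K_W = (4C−1)/(4C−4)+0.615/C = 1.1627; K_s = 1+0.5/C = 1.0557
F_a = (F_max−F_min)/2 = 338 N; F_m = (F_max+F_min)/2 = 1282 N
τ_a = K_W·8F_aD/(πd³) = 1.1627 × 82.047 = 95.394 MPa
τ_m = K_s·8F_mD/(πd³) = 1.0557 × 311.19 = 328.54 MPa
Soderberg: 1/n_f = τ_a/S_se + τ_m/S_sy = 95.394/408 + 328.54/653 = 0.23381 + 0.50313 = 0.73694
n_f = 1/0.73694 = 1.357

1.36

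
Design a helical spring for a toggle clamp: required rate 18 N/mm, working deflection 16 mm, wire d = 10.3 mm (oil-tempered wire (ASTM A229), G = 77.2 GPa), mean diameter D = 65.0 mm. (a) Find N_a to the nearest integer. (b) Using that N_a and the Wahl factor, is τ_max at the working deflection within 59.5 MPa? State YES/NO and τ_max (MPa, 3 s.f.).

(a) 22 coils; (b) YES, τ_max = 54.0 MPa

N_a = Gd⁴/(8D³k) = (77.2×10³)(10.3⁴)/(8·65.0³·18) = 21.97 → N_a = 22
Actual rate k = Gd⁴/(8D³·22) = 17.977 N/mm
Working load F = kδ = 17.977·16 = 287.63 N
C = 65.0/10.3 = 6.3107; K_W = (4C−1)/(4C−4)+0.615/C = 1.2387
τ_max = K_W·8FD/(πd³) = 1.2387·43.569 = 53.968 MPa
τ_max ≤ 59.5 MPa → acceptable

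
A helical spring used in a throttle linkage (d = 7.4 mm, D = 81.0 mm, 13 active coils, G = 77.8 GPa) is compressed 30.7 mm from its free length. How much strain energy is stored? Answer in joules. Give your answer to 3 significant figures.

k = Gd⁴/(8D³N_a) = (77.8×10³)(7.4⁴)/(8·81.0³·13) = 4.221 N/mm
U = ½kδ² = 0.5 × 4.221 × 30.7² = 1989.1 N·mm = 1.9891 J

1.99 J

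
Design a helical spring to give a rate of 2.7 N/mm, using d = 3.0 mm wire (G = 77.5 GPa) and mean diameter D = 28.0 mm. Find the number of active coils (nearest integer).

13

N_a = Gd⁴/(8D³k) = (77.5×10³ × 3.0⁴)/(8 × 28.0³ × 2.7)
    = 6.2775e+06 / 474163 = 13.24 → 13 coils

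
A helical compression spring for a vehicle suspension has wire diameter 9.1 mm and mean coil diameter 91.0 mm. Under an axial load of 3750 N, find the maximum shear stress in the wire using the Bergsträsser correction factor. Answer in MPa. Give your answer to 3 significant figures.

1310 MPa

Spring index C = D/d = 91.0/9.1 = 10.0000
K_B = (4C+2)/(4C−3) = 42.000/37.000 = 1.1351
τ₀ = 8FD/(πd³) = 8·3750·91.0/(π·9.1³) = 2.73e+06/2367.4 = 1153.2 MPa
τ_max = K·τ₀ = 1.1351 × 1153.2 = 1309 MPa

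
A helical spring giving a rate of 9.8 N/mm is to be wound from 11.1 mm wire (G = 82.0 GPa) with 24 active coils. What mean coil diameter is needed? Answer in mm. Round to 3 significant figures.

87.1 mm

D = (Gd⁴/(8N_a·k))^(1/3) = (82.0×10³·11.1⁴/(8·24·9.8))^(1/3)
  = (661574)^(1/3) = 87.1350 mm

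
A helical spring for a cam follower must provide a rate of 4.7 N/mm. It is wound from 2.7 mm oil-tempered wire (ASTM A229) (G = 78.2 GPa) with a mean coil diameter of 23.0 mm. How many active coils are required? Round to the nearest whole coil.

9

N_a = Gd⁴/(8D³k) = (78.2×10³ × 2.7⁴)/(8 × 23.0³ × 4.7)
    = 4.15587e+06 / 457479 = 9.084 → 9 coils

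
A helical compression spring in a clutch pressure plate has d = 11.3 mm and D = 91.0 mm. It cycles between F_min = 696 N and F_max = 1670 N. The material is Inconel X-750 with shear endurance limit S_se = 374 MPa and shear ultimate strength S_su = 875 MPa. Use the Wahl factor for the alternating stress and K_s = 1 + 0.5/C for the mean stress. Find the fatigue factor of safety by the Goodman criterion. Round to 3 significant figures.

C = D/d = 91.0/11.3 = 8.0531; K_W = (4C−1)/(4C−4)+0.615/C = 1.1827; K_s = 1+0.5/C = 1.0621
F_a = (F_max−F_min)/2 = 487 N; F_m = (F_max+F_min)/2 = 1183 N
τ_a = K_W·8F_aD/(πd³) = 1.1827 × 78.212 = 92.502 MPa
τ_m = K_s·8F_mD/(πd³) = 1.0621 × 189.99 = 201.79 MPa
Goodman: 1/n_f = τ_a/S_se + τ_m/S_su = 92.502/374 + 201.79/875 = 0.24733 + 0.23061 = 0.47794
n_f = 1/0.47794 = 2.092

2.09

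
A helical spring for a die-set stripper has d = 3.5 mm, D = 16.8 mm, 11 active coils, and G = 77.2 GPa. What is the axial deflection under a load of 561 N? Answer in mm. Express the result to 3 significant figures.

20.2 mm

k = Gd⁴/(8D³N_a) = (77.2×10³)(3.5⁴)/(8·16.8³·11) = 27.764 N/mm
δ = F/k = 561 / 27.764 = 20.206 mm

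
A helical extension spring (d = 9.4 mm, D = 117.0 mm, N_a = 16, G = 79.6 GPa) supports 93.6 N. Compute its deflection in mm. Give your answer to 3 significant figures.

30.9 mm

k = Gd⁴/(8D³N_a) = (79.6×10³)(9.4⁴)/(8·117.0³·16) = 3.0315 N/mm
δ = F/k = 93.6 / 3.0315 = 30.876 mm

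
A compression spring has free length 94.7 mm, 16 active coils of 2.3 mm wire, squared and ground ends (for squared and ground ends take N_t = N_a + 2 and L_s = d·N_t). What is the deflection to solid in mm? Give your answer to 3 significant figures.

N_t = 18; L_s = 2.3·18 = 41.4 mm
δ_solid = L₀ − L_s = 94.7 − 41.4 = 53.3 mm

53.3 mm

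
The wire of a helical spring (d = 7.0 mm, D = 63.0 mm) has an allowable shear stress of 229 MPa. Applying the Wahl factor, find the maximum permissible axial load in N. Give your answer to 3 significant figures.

C = D/d = 63.0/7.0 = 9.0000
K_W = (4C−1)/(4C−4) + 0.615/C = 35.000/32.000 + 0.0683 = 1.1621
τ_max = K·8FD/(πd³) → F_max = τ_allow·πd³/(8DK)
F_max = 229·π·7.0³/(8·63.0·1.1621) = 2.4676e+05/585.69 = 421.32 N

421 N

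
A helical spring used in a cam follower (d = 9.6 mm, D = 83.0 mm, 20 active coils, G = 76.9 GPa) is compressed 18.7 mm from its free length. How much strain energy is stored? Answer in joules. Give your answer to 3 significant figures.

k = Gd⁴/(8D³N_a) = (76.9×10³)(9.6⁴)/(8·83.0³·20) = 7.1393 N/mm
U = ½kδ² = 0.5 × 7.1393 × 18.7² = 1248.3 N·mm = 1.2483 J

1.25 J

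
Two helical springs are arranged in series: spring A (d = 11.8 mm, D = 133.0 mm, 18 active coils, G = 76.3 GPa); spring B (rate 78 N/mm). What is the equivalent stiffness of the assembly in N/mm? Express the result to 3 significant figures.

4.14 N/mm

k_A = Gd⁴/(8D³N_a) = (76.3×10³)(11.8⁴)/(8·133.0³·18) = 4.3665 N/mm
Series: 1/k_eq = 1/4.3665 + 1/78 = 0.24184; k_eq = 4.135 N/mm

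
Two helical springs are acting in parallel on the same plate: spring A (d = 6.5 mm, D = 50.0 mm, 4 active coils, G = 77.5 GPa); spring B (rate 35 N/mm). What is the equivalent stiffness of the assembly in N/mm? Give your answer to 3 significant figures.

k_A = Gd⁴/(8D³N_a) = (77.5×10³)(6.5⁴)/(8·50.0³·4) = 34.586 N/mm
Parallel: k_eq = 34.586 + 35 = 69.586 N/mm

69.6 N/mm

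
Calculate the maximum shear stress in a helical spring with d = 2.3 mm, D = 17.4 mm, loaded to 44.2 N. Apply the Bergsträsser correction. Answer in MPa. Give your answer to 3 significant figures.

Spring index C = D/d = 17.4/2.3 = 7.5652
K_B = (4C+2)/(4C−3) = 32.261/27.261 = 1.1834
τ₀ = 8FD/(πd³) = 8·44.2·17.4/(π·2.3³) = 6152.64/38.224 = 160.96 MPa
τ_max = K·τ₀ = 1.1834 × 160.96 = 190.49 MPa

190 MPa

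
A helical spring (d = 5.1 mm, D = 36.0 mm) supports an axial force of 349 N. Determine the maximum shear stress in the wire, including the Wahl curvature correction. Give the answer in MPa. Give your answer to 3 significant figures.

Spring index C = D/d = 36.0/5.1 = 7.0588
K_W = (4C−1)/(4C−4) + 0.615/C = 27.235/24.235 + 0.0871 = 1.2109
τ₀ = 8FD/(πd³) = 8·349·36.0/(π·5.1³) = 100512/416.74 = 241.19 MPa
τ_max = K·τ₀ = 1.2109 × 241.19 = 292.06 MPa

292 MPa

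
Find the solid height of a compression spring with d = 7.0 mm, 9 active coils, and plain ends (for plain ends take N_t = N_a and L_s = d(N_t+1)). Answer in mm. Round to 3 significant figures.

plain ends: N_t = N_a = 9
L_s = d·(N_t+1) = 7.0 × 10 = 70 mm

70.0 mm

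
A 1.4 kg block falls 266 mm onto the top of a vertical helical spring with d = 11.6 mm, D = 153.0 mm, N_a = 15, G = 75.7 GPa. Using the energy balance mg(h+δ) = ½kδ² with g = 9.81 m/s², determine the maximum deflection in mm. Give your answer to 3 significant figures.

k = Gd⁴/(8D³N_a) = (75.7×10³)(11.6⁴)/(8·153.0³·15) = 3.1891 N/mm
W = mg = 1.4 × 9.81 = 13.734 N
½kδ² − Wδ − Wh = 0 → δ = (W + √(W² + 2kWh))/k
δ = (13.734 + √(188.62 + 23301.3))/3.1891 = (13.734 + 153.26)/3.1891 = 52.365 mm

52.4 mm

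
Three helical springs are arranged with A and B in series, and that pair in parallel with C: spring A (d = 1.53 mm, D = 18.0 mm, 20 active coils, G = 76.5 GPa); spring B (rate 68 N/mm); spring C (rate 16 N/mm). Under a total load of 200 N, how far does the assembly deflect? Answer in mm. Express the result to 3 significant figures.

k_A = Gd⁴/(8D³N_a) = (76.5×10³)(1.53⁴)/(8·18.0³·20) = 0.44925 N/mm
Springs A,B series: k_AB = 1/(1/0.44925+1/68) = 0.4463 N/mm; parallel with C: k_eq = 0.4463+16 = 16.446 N/mm
δ = F/k_eq = 200/16.446 = 12.161 mm

12.2 mm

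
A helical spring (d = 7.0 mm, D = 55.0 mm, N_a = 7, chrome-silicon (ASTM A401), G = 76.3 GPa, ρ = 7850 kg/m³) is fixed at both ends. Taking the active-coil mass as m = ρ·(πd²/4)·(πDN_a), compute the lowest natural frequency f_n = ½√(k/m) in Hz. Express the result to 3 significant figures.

116 Hz

k = Gd⁴/(8D³N_a) = (76.3×10³)(7.0⁴)/(8·55.0³·7) = 19.663 N/mm = 19663 N/m
Wire length L = πDN_a = π·55.0·7 = 1209.5 mm
m = ρ·(πd²/4)·L = 7850 × 38.485×10⁻⁶ m² × 1.2095 m = 0.3654 kg
f_n = ½√(k/m) = 0.5·√(19663/0.3654) = 0.5·√(53811) = 115.99 Hz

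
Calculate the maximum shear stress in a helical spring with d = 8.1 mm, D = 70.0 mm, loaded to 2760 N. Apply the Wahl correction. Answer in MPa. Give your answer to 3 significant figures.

Spring index C = D/d = 70.0/8.1 = 8.6420
K_W = (4C−1)/(4C−4) + 0.615/C = 33.568/30.568 + 0.0712 = 1.1693
τ₀ = 8FD/(πd³) = 8·2760·70.0/(π·8.1³) = 1.5456e+06/1669.6 = 925.75 MPa
τ_max = K·τ₀ = 1.1693 × 925.75 = 1082.5 MPa

1080 MPa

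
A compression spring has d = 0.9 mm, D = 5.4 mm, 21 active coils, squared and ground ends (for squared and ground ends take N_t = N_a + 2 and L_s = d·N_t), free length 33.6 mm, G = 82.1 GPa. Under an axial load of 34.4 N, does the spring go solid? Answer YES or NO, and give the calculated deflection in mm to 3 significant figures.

k = Gd⁴/(8D³N_a) = (82.1×10³)(0.9⁴)/(8·5.4³·21) = 2.0362 N/mm
N_t = 23; L_s = 0.9·23 = 20.7 mm; δ_solid = L₀ − L_s = 33.6 − 20.7 = 12.9 mm
δ = F/k = 34.4/2.0362 = 16.894 mm
δ ≥ δ_solid → spring goes solid

YES, δ = 16.9 mm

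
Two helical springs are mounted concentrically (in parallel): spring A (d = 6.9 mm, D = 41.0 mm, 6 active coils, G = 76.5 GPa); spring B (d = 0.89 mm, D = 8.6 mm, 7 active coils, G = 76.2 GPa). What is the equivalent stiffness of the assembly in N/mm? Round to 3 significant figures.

k_A = Gd⁴/(8D³N_a) = (76.5×10³)(6.9⁴)/(8·41.0³·6) = 52.416 N/mm
k_B = Gd⁴/(8D³N_a) = (76.2×10³)(0.89⁴)/(8·8.6³·7) = 1.3422 N/mm
Parallel: k_eq = 52.416 + 1.3422 = 53.758 N/mm

53.8 N/mm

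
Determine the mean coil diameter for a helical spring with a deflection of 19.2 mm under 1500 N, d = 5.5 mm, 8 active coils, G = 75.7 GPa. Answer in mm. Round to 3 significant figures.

Required rate k = F/δ = 1500/19.2 = 78.125 N/mm
D = (Gd⁴/(8N_a·k))^(1/3) = (75.7×10³·5.5⁴/(8·8·78.125))^(1/3)
  = (13854)^(1/3) = 24.0174 mm

24.0 mm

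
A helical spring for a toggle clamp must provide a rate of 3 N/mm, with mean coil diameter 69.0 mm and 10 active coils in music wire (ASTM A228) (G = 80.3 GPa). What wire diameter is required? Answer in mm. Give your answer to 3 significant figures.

d = (8D³N_a·k / G)^(1/4) = (8·69.0³·10·3 / (80.3×10³))^0.25
  = (981.85)^0.25 = 5.5977 mm

5.60 mm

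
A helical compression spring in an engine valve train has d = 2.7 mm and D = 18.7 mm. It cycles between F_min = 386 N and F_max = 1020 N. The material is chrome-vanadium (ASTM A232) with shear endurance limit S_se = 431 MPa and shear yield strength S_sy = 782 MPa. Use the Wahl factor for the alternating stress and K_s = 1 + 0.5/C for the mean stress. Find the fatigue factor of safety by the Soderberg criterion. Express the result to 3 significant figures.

C = D/d = 18.7/2.7 = 6.9259; K_W = (4C−1)/(4C−4)+0.615/C = 1.2154; K_s = 1+0.5/C = 1.0722
F_a = (F_max−F_min)/2 = 317 N; F_m = (F_max+F_min)/2 = 703 N
τ_a = K_W·8F_aD/(πd³) = 1.2154 × 766.92 = 932.08 MPa
τ_m = K_s·8F_mD/(πd³) = 1.0722 × 1700.8 = 1823.6 MPa
Soderberg: 1/n_f = τ_a/S_se + τ_m/S_sy = 932.08/431 + 1823.6/782 = 2.16260 + 2.33191 = 4.4945
n_f = 1/4.4945 = 0.2225

0.222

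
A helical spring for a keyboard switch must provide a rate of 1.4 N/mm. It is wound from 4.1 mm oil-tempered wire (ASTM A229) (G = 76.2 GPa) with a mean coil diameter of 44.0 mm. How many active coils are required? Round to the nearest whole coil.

N_a = Gd⁴/(8D³k) = (76.2×10³ × 4.1⁴)/(8 × 44.0³ × 1.4)
    = 2.15323e+07 / 954061 = 22.57 → 23 coils

23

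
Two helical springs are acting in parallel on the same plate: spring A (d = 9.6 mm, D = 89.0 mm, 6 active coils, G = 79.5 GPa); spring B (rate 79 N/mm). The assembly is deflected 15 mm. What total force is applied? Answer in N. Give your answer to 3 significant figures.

k_A = Gd⁴/(8D³N_a) = (79.5×10³)(9.6⁴)/(8·89.0³·6) = 19.954 N/mm
Parallel: k_eq = 19.954 + 79 = 98.954 N/mm
F = k_eq·δ = 98.954·15 = 1484.3 N

1480 N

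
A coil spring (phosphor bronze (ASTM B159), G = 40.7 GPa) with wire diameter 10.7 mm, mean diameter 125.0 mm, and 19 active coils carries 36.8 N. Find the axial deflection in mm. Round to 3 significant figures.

k = Gd⁴/(8D³N_a) = (40.7×10³)(10.7⁴)/(8·125.0³·19) = 1.797 N/mm
δ = F/k = 36.8 / 1.797 = 20.478 mm

20.5 mm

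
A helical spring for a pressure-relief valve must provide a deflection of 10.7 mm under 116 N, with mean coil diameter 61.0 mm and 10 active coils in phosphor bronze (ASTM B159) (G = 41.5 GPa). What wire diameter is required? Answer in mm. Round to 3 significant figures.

Required rate k = F/δ = 116/10.7 = 10.841 N/mm
d = (8D³N_a·k / G)^(1/4) = (8·61.0³·10·10.841 / (41.5×10³))^0.25
  = (4743.6)^0.25 = 8.2990 mm

8.30 mm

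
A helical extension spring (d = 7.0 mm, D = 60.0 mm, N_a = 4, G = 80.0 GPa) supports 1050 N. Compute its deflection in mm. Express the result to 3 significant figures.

37.8 mm

k = Gd⁴/(8D³N_a) = (80.0×10³)(7.0⁴)/(8·60.0³·4) = 27.789 N/mm
δ = F/k = 1050 / 27.789 = 37.784 mm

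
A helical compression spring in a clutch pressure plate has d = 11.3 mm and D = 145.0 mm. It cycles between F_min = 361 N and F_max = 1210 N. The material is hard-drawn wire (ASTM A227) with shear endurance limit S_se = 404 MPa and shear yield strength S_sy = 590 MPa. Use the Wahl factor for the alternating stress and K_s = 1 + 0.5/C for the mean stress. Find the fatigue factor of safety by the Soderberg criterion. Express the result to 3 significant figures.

C = D/d = 145.0/11.3 = 12.8319; K_W = (4C−1)/(4C−4)+0.615/C = 1.1113; K_s = 1+0.5/C = 1.0390
F_a = (F_max−F_min)/2 = 424.5 N; F_m = (F_max+F_min)/2 = 785.5 N
τ_a = K_W·8F_aD/(πd³) = 1.1113 × 108.63 = 120.72 MPa
τ_m = K_s·8F_mD/(πd³) = 1.0390 × 201.01 = 208.84 MPa
Soderberg: 1/n_f = τ_a/S_se + τ_m/S_sy = 120.72/404 + 208.84/590 = 0.29882 + 0.35397 = 0.65279
n_f = 1/0.65279 = 1.532

1.53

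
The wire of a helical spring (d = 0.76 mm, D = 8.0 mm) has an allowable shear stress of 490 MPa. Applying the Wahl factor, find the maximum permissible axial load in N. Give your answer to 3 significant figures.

9.29 N

C = D/d = 8.0/0.76 = 10.5263
K_W = (4C−1)/(4C−4) + 0.615/C = 41.105/38.105 + 0.0584 = 1.1372
τ_max = K·8FD/(πd³) → F_max = τ_allow·πd³/(8DK)
F_max = 490·π·0.76³/(8·8.0·1.1372) = 675.75/72.778 = 9.2851 N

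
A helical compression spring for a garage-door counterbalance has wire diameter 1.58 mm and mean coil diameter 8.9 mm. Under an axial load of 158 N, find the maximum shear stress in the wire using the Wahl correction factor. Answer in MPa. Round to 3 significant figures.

1150 MPa

Spring index C = D/d = 8.9/1.58 = 5.6329
K_W = (4C−1)/(4C−4) + 0.615/C = 21.532/18.532 + 0.1092 = 1.2711
τ₀ = 8FD/(πd³) = 8·158·8.9/(π·1.58³) = 11249.6/12.391 = 907.85 MPa
τ_max = K·τ₀ = 1.2711 × 907.85 = 1153.9 MPa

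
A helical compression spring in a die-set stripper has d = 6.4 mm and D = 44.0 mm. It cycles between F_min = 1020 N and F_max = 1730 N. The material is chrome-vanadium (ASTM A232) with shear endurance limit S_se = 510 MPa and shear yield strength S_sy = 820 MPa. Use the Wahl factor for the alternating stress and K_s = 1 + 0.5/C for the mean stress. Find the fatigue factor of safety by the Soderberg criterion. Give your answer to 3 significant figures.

C = D/d = 44.0/6.4 = 6.8750; K_W = (4C−1)/(4C−4)+0.615/C = 1.2171; K_s = 1+0.5/C = 1.0727
F_a = (F_max−F_min)/2 = 355 N; F_m = (F_max+F_min)/2 = 1375 N
τ_a = K_W·8F_aD/(πd³) = 1.2171 × 151.73 = 184.68 MPa
τ_m = K_s·8F_mD/(πd³) = 1.0727 × 587.7 = 630.44 MPa
Soderberg: 1/n_f = τ_a/S_se + τ_m/S_sy = 184.68/510 + 630.44/820 = 0.36211 + 0.76883 = 1.1309
n_f = 1/1.1309 = 0.8842

0.884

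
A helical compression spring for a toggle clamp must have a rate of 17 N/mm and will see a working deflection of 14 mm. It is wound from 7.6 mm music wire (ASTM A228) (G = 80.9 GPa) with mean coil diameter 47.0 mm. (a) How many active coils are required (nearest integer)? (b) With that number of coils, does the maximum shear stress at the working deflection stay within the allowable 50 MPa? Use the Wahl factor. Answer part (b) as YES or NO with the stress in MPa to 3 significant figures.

N_a = Gd⁴/(8D³k) = (80.9×10³)(7.6⁴)/(8·47.0³·17) = 19.11 → N_a = 19
Actual rate k = Gd⁴/(8D³·19) = 17.103 N/mm
Working load F = kδ = 17.103·14 = 239.44 N
C = 47.0/7.6 = 6.1842; K_W = (4C−1)/(4C−4)+0.615/C = 1.2441
τ_max = K_W·8FD/(πd³) = 1.2441·65.282 = 81.218 MPa
τ_max > 50 MPa → exceeds allowable

(a) 19 coils; (b) NO, τ_max = 81.2 MPa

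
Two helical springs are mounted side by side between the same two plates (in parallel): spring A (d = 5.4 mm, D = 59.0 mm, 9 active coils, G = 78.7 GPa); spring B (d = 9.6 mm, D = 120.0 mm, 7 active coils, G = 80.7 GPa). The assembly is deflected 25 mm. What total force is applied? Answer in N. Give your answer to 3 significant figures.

290 N

k_A = Gd⁴/(8D³N_a) = (78.7×10³)(5.4⁴)/(8·59.0³·9) = 4.5254 N/mm
k_B = Gd⁴/(8D³N_a) = (80.7×10³)(9.6⁴)/(8·120.0³·7) = 7.0832 N/mm
Parallel: k_eq = 4.5254 + 7.0832 = 11.609 N/mm
F = k_eq·δ = 11.609·25 = 290.21 N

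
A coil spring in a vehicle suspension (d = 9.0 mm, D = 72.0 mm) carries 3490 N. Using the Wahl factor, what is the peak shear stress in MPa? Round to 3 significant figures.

1040 MPa

Spring index C = D/d = 72.0/9.0 = 8.0000
K_W = (4C−1)/(4C−4) + 0.615/C = 31.000/28.000 + 0.0769 = 1.1840
τ₀ = 8FD/(πd³) = 8·3490·72.0/(π·9.0³) = 2.01024e+06/2290.2 = 877.75 MPa
τ_max = K·τ₀ = 1.1840 × 877.75 = 1039.3 MPa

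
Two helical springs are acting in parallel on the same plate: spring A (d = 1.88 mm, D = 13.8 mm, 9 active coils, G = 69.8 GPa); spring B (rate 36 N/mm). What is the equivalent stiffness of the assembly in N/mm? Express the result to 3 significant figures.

k_A = Gd⁴/(8D³N_a) = (69.8×10³)(1.88⁴)/(8·13.8³·9) = 4.608 N/mm
Parallel: k_eq = 4.608 + 36 = 40.608 N/mm

40.6 N/mm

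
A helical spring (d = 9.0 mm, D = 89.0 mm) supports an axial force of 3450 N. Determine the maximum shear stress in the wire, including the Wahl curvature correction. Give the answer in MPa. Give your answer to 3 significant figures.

1230 MPa

Spring index C = D/d = 89.0/9.0 = 9.8889
K_W = (4C−1)/(4C−4) + 0.615/C = 38.556/35.556 + 0.0622 = 1.1466
τ₀ = 8FD/(πd³) = 8·3450·89.0/(π·9.0³) = 2.4564e+06/2290.2 = 1072.6 MPa
τ_max = K·τ₀ = 1.1466 × 1072.6 = 1229.8 MPa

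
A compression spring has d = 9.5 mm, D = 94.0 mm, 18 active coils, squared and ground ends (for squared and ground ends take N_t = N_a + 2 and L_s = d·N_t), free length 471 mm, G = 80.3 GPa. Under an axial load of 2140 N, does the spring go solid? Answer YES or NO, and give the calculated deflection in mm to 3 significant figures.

k = Gd⁴/(8D³N_a) = (80.3×10³)(9.5⁴)/(8·94.0³·18) = 5.4684 N/mm
N_t = 20; L_s = 9.5·20 = 190 mm; δ_solid = L₀ − L_s = 471 − 190 = 281 mm
δ = F/k = 2140/5.4684 = 391.34 mm
δ ≥ δ_solid → spring goes solid

YES, δ = 391 mm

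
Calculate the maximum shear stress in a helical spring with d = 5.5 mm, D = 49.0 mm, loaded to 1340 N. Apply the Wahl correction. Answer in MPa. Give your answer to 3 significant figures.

Spring index C = D/d = 49.0/5.5 = 8.9091
K_W = (4C−1)/(4C−4) + 0.615/C = 34.636/31.636 + 0.0690 = 1.1639
τ₀ = 8FD/(πd³) = 8·1340·49.0/(π·5.5³) = 525280/522.68 = 1005 MPa
τ_max = K·τ₀ = 1.1639 × 1005 = 1169.6 MPa

1170 MPa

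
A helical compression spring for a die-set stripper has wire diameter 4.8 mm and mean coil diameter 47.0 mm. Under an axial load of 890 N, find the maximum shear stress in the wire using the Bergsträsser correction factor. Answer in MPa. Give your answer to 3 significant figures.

1100 MPa

Spring index C = D/d = 47.0/4.8 = 9.7917
K_B = (4C+2)/(4C−3) = 41.167/36.167 = 1.1382
τ₀ = 8FD/(πd³) = 8·890·47.0/(π·4.8³) = 334640/347.44 = 963.17 MPa
τ_max = K·τ₀ = 1.1382 × 963.17 = 1096.3 MPa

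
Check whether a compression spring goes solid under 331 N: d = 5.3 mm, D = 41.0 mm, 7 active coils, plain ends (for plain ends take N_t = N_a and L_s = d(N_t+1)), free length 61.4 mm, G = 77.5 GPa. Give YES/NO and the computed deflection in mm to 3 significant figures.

k = Gd⁴/(8D³N_a) = (77.5×10³)(5.3⁴)/(8·41.0³·7) = 15.844 N/mm
N_t = 7; L_s = 5.3·8 = 42.4 mm; δ_solid = L₀ − L_s = 61.4 − 42.4 = 19 mm
δ = F/k = 331/15.844 = 20.891 mm
δ ≥ δ_solid → spring goes solid

YES, δ = 20.9 mm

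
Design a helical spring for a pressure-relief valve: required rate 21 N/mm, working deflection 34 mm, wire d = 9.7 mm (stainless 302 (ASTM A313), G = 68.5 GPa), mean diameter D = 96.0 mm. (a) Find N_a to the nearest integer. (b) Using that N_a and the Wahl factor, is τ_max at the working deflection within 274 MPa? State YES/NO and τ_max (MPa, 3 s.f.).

(a) 4 coils; (b) YES, τ_max = 224 MPa

N_a = Gd⁴/(8D³k) = (68.5×10³)(9.7⁴)/(8·96.0³·21) = 4.08 → N_a = 4
Actual rate k = Gd⁴/(8D³·4) = 21.42 N/mm
Working load F = kδ = 21.42·34 = 728.27 N
C = 96.0/9.7 = 9.8969; K_W = (4C−1)/(4C−4)+0.615/C = 1.1464
τ_max = K_W·8FD/(πd³) = 1.1464·195.07 = 223.64 MPa
τ_max ≤ 274 MPa → acceptable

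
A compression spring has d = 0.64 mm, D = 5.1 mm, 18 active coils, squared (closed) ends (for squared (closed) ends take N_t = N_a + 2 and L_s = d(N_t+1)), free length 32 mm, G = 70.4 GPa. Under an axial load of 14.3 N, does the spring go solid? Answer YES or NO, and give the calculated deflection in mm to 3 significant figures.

YES, δ = 23.1 mm

k = Gd⁴/(8D³N_a) = (70.4×10³)(0.64⁴)/(8·5.1³·18) = 0.61833 N/mm
N_t = 20; L_s = 0.64·21 = 13.44 mm; δ_solid = L₀ − L_s = 32 − 13.44 = 18.56 mm
δ = F/k = 14.3/0.61833 = 23.127 mm
δ ≥ δ_solid → spring goes solid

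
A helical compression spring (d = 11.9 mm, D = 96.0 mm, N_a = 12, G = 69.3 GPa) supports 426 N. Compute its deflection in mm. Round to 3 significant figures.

26.0 mm

k = Gd⁴/(8D³N_a) = (69.3×10³)(11.9⁴)/(8·96.0³·12) = 16.362 N/mm
δ = F/k = 426 / 16.362 = 26.036 mm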